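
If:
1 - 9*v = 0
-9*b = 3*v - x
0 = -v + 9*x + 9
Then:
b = -107/729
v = 1/9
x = -80/81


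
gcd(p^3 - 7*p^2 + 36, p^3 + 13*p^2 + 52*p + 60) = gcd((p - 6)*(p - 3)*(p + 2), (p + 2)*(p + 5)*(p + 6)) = p + 2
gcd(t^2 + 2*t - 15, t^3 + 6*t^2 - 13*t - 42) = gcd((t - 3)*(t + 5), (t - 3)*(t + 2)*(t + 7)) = t - 3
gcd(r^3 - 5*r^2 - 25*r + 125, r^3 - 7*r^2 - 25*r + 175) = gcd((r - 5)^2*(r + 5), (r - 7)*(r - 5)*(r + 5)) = r^2 - 25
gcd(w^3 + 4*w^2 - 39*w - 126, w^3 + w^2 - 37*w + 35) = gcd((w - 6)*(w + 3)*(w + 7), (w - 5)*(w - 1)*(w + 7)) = w + 7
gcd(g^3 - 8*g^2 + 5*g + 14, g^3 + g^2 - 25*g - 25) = g + 1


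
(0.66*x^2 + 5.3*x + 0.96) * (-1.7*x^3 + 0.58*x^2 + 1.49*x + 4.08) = -1.122*x^5 - 8.6272*x^4 + 2.4254*x^3 + 11.1466*x^2 + 23.0544*x + 3.9168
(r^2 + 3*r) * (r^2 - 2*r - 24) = r^4 + r^3 - 30*r^2 - 72*r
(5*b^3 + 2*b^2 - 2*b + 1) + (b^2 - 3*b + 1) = 5*b^3 + 3*b^2 - 5*b + 2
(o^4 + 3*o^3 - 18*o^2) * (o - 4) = o^5 - o^4 - 30*o^3 + 72*o^2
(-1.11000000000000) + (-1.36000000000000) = -2.47000000000000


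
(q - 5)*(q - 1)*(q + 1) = q^3 - 5*q^2 - q + 5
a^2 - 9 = (a - 3)*(a + 3)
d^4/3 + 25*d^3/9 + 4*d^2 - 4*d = d*(d/3 + 1)*(d - 2/3)*(d + 6)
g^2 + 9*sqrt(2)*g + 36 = (g + 3*sqrt(2))*(g + 6*sqrt(2))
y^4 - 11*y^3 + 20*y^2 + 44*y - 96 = (y - 8)*(y - 3)*(y - 2)*(y + 2)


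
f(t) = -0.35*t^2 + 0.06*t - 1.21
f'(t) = 0.06 - 0.7*t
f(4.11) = -6.88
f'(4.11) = -2.82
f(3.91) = -6.33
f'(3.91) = -2.68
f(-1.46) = -2.04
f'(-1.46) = 1.08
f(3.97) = -6.49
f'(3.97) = -2.72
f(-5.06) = -10.47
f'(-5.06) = 3.60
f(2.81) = -3.81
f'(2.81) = -1.91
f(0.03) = -1.21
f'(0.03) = 0.04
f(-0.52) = -1.34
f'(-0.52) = 0.42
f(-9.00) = -30.10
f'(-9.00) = 6.36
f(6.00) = -13.45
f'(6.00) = -4.14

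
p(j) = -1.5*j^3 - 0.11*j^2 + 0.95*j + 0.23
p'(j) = -4.5*j^2 - 0.22*j + 0.95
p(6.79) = -467.96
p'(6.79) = -208.01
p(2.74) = -28.85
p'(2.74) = -33.44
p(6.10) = -338.54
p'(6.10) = -167.84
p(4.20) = -108.85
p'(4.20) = -79.35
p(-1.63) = 4.89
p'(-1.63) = -10.65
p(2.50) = -21.52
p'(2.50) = -27.72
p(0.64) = 0.40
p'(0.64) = -1.03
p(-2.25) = 14.62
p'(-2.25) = -21.34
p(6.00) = -322.03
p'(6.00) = -162.37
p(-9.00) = 1076.27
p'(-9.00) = -361.57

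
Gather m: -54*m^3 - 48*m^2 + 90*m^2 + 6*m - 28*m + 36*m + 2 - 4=-54*m^3 + 42*m^2 + 14*m - 2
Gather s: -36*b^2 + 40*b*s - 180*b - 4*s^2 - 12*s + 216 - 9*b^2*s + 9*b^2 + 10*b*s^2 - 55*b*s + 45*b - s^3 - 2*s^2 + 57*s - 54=-27*b^2 - 135*b - s^3 + s^2*(10*b - 6) + s*(-9*b^2 - 15*b + 45) + 162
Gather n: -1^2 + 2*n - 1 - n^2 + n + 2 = -n^2 + 3*n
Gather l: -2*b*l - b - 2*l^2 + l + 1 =-b - 2*l^2 + l*(1 - 2*b) + 1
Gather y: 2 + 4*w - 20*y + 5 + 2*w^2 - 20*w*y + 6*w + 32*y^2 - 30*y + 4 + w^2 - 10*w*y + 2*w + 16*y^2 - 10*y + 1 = 3*w^2 + 12*w + 48*y^2 + y*(-30*w - 60) + 12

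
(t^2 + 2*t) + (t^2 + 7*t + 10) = 2*t^2 + 9*t + 10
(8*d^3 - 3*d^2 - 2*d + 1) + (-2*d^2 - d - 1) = 8*d^3 - 5*d^2 - 3*d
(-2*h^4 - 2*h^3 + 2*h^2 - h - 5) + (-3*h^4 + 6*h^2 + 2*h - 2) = -5*h^4 - 2*h^3 + 8*h^2 + h - 7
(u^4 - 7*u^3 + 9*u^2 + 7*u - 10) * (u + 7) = u^5 - 40*u^3 + 70*u^2 + 39*u - 70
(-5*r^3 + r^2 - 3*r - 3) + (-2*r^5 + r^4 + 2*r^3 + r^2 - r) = -2*r^5 + r^4 - 3*r^3 + 2*r^2 - 4*r - 3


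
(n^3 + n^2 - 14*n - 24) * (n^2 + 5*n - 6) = n^5 + 6*n^4 - 15*n^3 - 100*n^2 - 36*n + 144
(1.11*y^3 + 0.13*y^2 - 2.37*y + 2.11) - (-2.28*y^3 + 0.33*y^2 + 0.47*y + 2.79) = 3.39*y^3 - 0.2*y^2 - 2.84*y - 0.68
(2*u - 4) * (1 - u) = -2*u^2 + 6*u - 4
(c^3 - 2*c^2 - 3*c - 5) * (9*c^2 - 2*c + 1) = 9*c^5 - 20*c^4 - 22*c^3 - 41*c^2 + 7*c - 5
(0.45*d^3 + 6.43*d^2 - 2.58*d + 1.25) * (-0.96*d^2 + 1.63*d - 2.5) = -0.432*d^5 - 5.4393*d^4 + 11.8327*d^3 - 21.4804*d^2 + 8.4875*d - 3.125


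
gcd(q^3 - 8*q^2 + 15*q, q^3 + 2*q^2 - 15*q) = q^2 - 3*q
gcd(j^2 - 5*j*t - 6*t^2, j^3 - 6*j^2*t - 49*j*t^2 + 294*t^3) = -j + 6*t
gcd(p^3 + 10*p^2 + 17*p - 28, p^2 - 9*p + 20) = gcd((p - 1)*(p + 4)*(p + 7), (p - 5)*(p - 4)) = 1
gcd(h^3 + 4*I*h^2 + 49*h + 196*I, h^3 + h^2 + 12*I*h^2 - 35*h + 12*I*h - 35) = h + 7*I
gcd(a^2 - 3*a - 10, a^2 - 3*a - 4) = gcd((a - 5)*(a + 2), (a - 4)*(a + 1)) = 1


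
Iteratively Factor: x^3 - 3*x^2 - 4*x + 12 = (x + 2)*(x^2 - 5*x + 6) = (x - 2)*(x + 2)*(x - 3)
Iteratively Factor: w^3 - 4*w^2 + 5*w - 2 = (w - 1)*(w^2 - 3*w + 2) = (w - 1)^2*(w - 2)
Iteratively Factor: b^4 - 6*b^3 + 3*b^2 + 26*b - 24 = (b - 1)*(b^3 - 5*b^2 - 2*b + 24) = (b - 4)*(b - 1)*(b^2 - b - 6) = (b - 4)*(b - 3)*(b - 1)*(b + 2)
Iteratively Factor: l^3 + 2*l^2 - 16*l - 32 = (l + 4)*(l^2 - 2*l - 8) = (l + 2)*(l + 4)*(l - 4)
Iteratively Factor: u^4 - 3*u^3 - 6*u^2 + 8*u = (u)*(u^3 - 3*u^2 - 6*u + 8) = u*(u - 4)*(u^2 + u - 2) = u*(u - 4)*(u - 1)*(u + 2)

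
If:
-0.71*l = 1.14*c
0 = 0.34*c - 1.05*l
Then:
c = 0.00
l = 0.00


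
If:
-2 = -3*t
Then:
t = 2/3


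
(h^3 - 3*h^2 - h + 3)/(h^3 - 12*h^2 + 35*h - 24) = (h + 1)/(h - 8)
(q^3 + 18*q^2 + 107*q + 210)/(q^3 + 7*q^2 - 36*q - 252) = (q + 5)/(q - 6)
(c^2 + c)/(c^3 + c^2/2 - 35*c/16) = 16*(c + 1)/(16*c^2 + 8*c - 35)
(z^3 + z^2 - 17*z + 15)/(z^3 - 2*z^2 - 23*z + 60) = (z - 1)/(z - 4)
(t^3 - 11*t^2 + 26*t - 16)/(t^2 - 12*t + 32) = (t^2 - 3*t + 2)/(t - 4)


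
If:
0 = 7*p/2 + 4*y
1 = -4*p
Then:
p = -1/4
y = 7/32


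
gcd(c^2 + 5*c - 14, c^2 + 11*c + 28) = c + 7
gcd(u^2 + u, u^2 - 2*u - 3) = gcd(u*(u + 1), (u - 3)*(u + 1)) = u + 1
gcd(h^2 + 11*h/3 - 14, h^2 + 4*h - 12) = h + 6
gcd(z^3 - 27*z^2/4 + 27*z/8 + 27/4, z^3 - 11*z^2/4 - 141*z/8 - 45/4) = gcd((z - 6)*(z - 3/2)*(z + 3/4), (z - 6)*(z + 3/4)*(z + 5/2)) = z^2 - 21*z/4 - 9/2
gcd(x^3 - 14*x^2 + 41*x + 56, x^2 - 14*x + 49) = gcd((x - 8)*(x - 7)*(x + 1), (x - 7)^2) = x - 7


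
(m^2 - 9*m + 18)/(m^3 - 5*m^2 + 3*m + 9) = (m - 6)/(m^2 - 2*m - 3)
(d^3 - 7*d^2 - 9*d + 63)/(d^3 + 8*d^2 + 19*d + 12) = (d^2 - 10*d + 21)/(d^2 + 5*d + 4)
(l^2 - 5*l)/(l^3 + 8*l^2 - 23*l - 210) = l/(l^2 + 13*l + 42)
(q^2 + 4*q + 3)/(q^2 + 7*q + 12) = (q + 1)/(q + 4)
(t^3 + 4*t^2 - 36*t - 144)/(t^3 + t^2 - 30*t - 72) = (t + 6)/(t + 3)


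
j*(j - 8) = j^2 - 8*j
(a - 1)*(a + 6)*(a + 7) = a^3 + 12*a^2 + 29*a - 42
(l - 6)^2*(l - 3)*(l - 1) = l^4 - 16*l^3 + 87*l^2 - 180*l + 108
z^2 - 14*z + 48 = (z - 8)*(z - 6)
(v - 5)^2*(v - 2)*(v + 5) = v^4 - 7*v^3 - 15*v^2 + 175*v - 250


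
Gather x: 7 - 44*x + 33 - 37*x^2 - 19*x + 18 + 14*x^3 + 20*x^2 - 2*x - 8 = 14*x^3 - 17*x^2 - 65*x + 50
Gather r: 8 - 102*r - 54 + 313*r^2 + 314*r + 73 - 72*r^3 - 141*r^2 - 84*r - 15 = -72*r^3 + 172*r^2 + 128*r + 12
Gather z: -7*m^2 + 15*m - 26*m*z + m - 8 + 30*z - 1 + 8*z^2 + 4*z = -7*m^2 + 16*m + 8*z^2 + z*(34 - 26*m) - 9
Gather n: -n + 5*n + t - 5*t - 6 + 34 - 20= 4*n - 4*t + 8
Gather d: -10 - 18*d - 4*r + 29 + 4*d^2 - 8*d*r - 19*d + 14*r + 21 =4*d^2 + d*(-8*r - 37) + 10*r + 40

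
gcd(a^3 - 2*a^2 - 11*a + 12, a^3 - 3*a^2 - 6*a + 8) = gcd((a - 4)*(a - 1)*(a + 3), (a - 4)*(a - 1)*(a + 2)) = a^2 - 5*a + 4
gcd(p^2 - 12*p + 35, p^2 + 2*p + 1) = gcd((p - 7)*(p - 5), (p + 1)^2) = 1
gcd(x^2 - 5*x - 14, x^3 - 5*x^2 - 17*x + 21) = x - 7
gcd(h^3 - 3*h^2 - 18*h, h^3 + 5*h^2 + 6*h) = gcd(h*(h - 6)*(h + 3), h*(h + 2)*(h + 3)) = h^2 + 3*h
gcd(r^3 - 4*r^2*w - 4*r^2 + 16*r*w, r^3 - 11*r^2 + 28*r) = r^2 - 4*r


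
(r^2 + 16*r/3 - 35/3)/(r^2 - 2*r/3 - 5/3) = (r + 7)/(r + 1)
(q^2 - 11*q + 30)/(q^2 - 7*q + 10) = (q - 6)/(q - 2)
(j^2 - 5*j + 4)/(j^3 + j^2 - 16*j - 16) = (j - 1)/(j^2 + 5*j + 4)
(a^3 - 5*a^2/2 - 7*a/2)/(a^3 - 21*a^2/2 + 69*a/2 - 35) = a*(a + 1)/(a^2 - 7*a + 10)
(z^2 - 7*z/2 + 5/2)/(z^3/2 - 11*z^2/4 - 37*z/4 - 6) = 2*(-2*z^2 + 7*z - 5)/(-2*z^3 + 11*z^2 + 37*z + 24)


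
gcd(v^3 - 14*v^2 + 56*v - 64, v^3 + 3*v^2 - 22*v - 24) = v - 4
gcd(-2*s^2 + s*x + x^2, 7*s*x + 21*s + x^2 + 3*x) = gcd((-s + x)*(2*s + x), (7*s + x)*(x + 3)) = 1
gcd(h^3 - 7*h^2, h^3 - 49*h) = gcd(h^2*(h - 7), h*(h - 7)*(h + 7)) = h^2 - 7*h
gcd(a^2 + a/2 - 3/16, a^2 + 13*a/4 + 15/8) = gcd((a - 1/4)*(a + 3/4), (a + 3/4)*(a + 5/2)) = a + 3/4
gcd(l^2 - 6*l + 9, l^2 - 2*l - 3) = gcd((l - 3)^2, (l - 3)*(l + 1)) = l - 3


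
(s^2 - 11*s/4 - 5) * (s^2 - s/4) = s^4 - 3*s^3 - 69*s^2/16 + 5*s/4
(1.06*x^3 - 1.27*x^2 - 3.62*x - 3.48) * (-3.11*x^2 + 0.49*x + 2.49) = -3.2966*x^5 + 4.4691*x^4 + 13.2753*x^3 + 5.8867*x^2 - 10.719*x - 8.6652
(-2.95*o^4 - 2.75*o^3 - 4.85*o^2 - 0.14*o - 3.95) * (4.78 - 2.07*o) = 6.1065*o^5 - 8.4085*o^4 - 3.1055*o^3 - 22.8932*o^2 + 7.5073*o - 18.881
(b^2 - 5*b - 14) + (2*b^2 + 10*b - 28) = 3*b^2 + 5*b - 42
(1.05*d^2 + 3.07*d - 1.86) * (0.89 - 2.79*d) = -2.9295*d^3 - 7.6308*d^2 + 7.9217*d - 1.6554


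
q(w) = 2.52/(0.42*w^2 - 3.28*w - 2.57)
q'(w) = 2.52*(3.28 - 0.84*w)/(0.42*w^2 - 3.28*w - 2.57)^2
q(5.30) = -0.31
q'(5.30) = -0.04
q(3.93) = -0.28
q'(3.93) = -0.00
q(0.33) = -0.70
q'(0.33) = 0.58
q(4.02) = -0.28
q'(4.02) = -0.00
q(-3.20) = 0.21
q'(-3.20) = 0.10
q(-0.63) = -7.48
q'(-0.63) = 84.57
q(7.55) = -0.74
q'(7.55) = -0.67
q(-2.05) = 0.43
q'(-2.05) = 0.36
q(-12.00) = 0.03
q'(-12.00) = 0.00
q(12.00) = 0.14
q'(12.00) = -0.05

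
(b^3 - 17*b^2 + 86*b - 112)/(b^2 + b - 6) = (b^2 - 15*b + 56)/(b + 3)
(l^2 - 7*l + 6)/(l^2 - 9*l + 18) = (l - 1)/(l - 3)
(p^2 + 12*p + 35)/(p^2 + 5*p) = (p + 7)/p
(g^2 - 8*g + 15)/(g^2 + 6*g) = (g^2 - 8*g + 15)/(g*(g + 6))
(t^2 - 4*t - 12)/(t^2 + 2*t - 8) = (t^2 - 4*t - 12)/(t^2 + 2*t - 8)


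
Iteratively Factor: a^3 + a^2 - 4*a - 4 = (a - 2)*(a^2 + 3*a + 2) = (a - 2)*(a + 1)*(a + 2)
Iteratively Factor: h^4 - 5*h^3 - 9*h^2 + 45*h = (h - 3)*(h^3 - 2*h^2 - 15*h) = (h - 5)*(h - 3)*(h^2 + 3*h) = (h - 5)*(h - 3)*(h + 3)*(h)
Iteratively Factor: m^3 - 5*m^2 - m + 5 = (m - 1)*(m^2 - 4*m - 5) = (m - 1)*(m + 1)*(m - 5)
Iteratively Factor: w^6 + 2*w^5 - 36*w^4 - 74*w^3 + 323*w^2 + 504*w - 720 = (w + 3)*(w^5 - w^4 - 33*w^3 + 25*w^2 + 248*w - 240) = (w - 5)*(w + 3)*(w^4 + 4*w^3 - 13*w^2 - 40*w + 48) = (w - 5)*(w + 3)*(w + 4)*(w^3 - 13*w + 12) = (w - 5)*(w - 1)*(w + 3)*(w + 4)*(w^2 + w - 12) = (w - 5)*(w - 1)*(w + 3)*(w + 4)^2*(w - 3)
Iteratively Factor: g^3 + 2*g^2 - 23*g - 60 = (g - 5)*(g^2 + 7*g + 12) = (g - 5)*(g + 3)*(g + 4)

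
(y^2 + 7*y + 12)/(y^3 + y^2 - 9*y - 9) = (y + 4)/(y^2 - 2*y - 3)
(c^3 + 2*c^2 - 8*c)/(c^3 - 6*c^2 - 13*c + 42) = c*(c + 4)/(c^2 - 4*c - 21)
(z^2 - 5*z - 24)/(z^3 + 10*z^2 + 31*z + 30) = (z - 8)/(z^2 + 7*z + 10)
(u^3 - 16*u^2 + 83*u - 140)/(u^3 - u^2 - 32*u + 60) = (u^2 - 11*u + 28)/(u^2 + 4*u - 12)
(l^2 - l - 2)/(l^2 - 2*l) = (l + 1)/l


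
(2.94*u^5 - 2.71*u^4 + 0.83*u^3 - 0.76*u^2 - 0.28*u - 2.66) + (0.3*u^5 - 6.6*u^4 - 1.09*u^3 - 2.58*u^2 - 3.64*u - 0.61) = 3.24*u^5 - 9.31*u^4 - 0.26*u^3 - 3.34*u^2 - 3.92*u - 3.27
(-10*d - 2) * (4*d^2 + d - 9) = -40*d^3 - 18*d^2 + 88*d + 18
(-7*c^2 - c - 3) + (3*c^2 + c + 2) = -4*c^2 - 1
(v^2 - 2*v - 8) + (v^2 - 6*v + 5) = 2*v^2 - 8*v - 3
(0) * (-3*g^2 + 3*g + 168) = 0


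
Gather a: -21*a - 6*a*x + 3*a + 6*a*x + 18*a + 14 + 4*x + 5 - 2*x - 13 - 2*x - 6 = 0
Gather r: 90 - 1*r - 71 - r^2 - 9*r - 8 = -r^2 - 10*r + 11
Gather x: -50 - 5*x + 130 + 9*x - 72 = 4*x + 8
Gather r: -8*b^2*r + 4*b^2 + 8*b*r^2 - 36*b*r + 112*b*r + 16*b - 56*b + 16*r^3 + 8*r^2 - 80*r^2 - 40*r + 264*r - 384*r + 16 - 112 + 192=4*b^2 - 40*b + 16*r^3 + r^2*(8*b - 72) + r*(-8*b^2 + 76*b - 160) + 96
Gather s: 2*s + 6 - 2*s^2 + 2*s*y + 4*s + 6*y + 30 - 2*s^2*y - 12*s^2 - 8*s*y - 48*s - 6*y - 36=s^2*(-2*y - 14) + s*(-6*y - 42)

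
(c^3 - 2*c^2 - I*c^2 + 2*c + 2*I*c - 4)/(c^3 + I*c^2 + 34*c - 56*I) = (c^2 + c*(-2 + I) - 2*I)/(c^2 + 3*I*c + 28)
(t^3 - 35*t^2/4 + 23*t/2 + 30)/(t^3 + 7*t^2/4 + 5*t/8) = 2*(t^2 - 10*t + 24)/(t*(2*t + 1))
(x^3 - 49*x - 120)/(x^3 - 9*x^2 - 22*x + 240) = (x + 3)/(x - 6)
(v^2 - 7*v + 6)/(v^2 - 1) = (v - 6)/(v + 1)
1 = 1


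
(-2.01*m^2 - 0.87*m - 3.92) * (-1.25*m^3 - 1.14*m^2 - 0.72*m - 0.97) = 2.5125*m^5 + 3.3789*m^4 + 7.339*m^3 + 7.0449*m^2 + 3.6663*m + 3.8024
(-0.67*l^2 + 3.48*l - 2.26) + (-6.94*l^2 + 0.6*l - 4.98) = -7.61*l^2 + 4.08*l - 7.24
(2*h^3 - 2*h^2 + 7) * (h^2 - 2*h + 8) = 2*h^5 - 6*h^4 + 20*h^3 - 9*h^2 - 14*h + 56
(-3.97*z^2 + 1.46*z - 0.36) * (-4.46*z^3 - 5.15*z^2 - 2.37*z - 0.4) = 17.7062*z^5 + 13.9339*z^4 + 3.4955*z^3 - 0.0181999999999998*z^2 + 0.2692*z + 0.144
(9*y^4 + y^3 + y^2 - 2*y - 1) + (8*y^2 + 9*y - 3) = 9*y^4 + y^3 + 9*y^2 + 7*y - 4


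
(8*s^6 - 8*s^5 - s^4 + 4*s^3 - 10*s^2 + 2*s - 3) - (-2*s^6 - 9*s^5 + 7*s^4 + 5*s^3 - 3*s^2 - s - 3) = 10*s^6 + s^5 - 8*s^4 - s^3 - 7*s^2 + 3*s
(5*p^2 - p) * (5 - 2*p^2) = -10*p^4 + 2*p^3 + 25*p^2 - 5*p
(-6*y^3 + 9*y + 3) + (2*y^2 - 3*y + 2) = -6*y^3 + 2*y^2 + 6*y + 5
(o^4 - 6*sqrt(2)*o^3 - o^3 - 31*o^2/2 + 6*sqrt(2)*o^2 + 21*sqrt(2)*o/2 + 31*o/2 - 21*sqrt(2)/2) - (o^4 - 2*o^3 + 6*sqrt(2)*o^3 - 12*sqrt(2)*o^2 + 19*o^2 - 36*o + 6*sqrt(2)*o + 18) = -12*sqrt(2)*o^3 + o^3 - 69*o^2/2 + 18*sqrt(2)*o^2 + 9*sqrt(2)*o/2 + 103*o/2 - 18 - 21*sqrt(2)/2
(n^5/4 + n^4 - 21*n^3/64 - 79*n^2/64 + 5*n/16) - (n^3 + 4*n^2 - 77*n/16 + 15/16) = n^5/4 + n^4 - 85*n^3/64 - 335*n^2/64 + 41*n/8 - 15/16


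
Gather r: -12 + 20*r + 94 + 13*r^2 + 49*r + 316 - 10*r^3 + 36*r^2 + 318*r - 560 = -10*r^3 + 49*r^2 + 387*r - 162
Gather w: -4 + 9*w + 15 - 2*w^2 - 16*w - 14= -2*w^2 - 7*w - 3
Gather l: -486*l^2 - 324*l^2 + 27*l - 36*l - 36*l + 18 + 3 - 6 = -810*l^2 - 45*l + 15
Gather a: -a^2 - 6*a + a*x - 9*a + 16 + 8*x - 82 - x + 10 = -a^2 + a*(x - 15) + 7*x - 56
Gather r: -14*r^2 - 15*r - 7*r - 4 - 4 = -14*r^2 - 22*r - 8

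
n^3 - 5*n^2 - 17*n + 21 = (n - 7)*(n - 1)*(n + 3)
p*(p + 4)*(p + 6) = p^3 + 10*p^2 + 24*p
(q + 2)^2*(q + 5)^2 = q^4 + 14*q^3 + 69*q^2 + 140*q + 100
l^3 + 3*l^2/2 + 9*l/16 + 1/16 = (l + 1/4)^2*(l + 1)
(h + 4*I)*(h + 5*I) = h^2 + 9*I*h - 20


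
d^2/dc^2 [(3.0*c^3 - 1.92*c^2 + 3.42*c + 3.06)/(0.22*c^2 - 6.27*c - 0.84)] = (-1.4210854715202e-14*c^4 + 232.02036*c^3 + 93.562128*c^2 - 8.832888*c + 202.991508)/(0.010648*c^6 - 0.910404*c^5 + 25.824546*c^4 - 239.539707*c^3 - 98.602812*c^2 - 13.272336*c - 0.592704)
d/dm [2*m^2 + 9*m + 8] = 4*m + 9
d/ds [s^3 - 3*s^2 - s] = 3*s^2 - 6*s - 1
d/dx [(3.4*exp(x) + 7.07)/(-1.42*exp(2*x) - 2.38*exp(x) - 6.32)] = (4.828*exp(2*x) + 20.0788*exp(x) - 4.6614)*exp(x)/(2.0164*exp(4*x) + 6.7592*exp(3*x) + 23.6132*exp(2*x) + 30.0832*exp(x) + 39.9424)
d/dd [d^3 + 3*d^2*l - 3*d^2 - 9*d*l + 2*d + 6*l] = 3*d^2 + 6*d*l - 6*d - 9*l + 2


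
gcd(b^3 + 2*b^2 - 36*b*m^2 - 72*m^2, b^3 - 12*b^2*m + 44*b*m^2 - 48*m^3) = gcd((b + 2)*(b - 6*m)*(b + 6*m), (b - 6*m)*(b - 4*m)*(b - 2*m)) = b - 6*m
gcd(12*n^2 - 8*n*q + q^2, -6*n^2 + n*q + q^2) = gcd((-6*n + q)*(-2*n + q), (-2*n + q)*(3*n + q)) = -2*n + q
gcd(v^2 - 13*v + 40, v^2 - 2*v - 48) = v - 8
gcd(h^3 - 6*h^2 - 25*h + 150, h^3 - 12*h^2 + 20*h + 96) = h - 6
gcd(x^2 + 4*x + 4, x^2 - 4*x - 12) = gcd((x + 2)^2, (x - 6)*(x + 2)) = x + 2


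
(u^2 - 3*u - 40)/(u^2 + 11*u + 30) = (u - 8)/(u + 6)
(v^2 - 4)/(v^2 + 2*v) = (v - 2)/v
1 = 1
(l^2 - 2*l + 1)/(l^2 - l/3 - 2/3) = 3*(l - 1)/(3*l + 2)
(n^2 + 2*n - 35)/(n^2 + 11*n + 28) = (n - 5)/(n + 4)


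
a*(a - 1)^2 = a^3 - 2*a^2 + a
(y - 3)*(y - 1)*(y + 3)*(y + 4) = y^4 + 3*y^3 - 13*y^2 - 27*y + 36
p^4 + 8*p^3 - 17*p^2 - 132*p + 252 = (p - 3)*(p - 2)*(p + 6)*(p + 7)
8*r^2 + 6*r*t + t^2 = (2*r + t)*(4*r + t)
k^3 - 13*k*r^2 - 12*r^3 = (k - 4*r)*(k + r)*(k + 3*r)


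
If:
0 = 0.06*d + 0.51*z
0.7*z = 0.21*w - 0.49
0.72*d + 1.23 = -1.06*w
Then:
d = -12.17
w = 7.11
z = 1.43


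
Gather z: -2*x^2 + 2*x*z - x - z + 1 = -2*x^2 - x + z*(2*x - 1) + 1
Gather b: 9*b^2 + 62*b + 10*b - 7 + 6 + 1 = 9*b^2 + 72*b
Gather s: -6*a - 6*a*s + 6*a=-6*a*s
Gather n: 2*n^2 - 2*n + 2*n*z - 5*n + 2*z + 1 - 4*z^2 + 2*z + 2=2*n^2 + n*(2*z - 7) - 4*z^2 + 4*z + 3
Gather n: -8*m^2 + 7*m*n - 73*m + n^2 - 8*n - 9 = -8*m^2 - 73*m + n^2 + n*(7*m - 8) - 9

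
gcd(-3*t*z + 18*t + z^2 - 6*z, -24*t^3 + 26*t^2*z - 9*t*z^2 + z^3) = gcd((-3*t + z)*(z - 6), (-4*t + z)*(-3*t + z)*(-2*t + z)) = -3*t + z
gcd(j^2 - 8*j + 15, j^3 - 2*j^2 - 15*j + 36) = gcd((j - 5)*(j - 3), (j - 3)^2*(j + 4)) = j - 3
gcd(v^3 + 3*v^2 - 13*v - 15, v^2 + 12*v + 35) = v + 5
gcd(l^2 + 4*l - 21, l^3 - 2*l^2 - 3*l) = l - 3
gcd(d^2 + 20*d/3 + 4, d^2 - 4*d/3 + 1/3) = 1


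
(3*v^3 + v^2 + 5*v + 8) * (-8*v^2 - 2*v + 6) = -24*v^5 - 14*v^4 - 24*v^3 - 68*v^2 + 14*v + 48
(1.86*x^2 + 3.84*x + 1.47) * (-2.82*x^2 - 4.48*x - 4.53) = -5.2452*x^4 - 19.1616*x^3 - 29.7744*x^2 - 23.9808*x - 6.6591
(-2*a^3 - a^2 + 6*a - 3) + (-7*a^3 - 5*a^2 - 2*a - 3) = -9*a^3 - 6*a^2 + 4*a - 6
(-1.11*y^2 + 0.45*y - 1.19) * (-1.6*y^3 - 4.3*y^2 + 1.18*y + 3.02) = 1.776*y^5 + 4.053*y^4 - 1.3408*y^3 + 2.2958*y^2 - 0.0451999999999999*y - 3.5938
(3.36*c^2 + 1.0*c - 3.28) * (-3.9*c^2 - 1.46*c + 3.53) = -13.104*c^4 - 8.8056*c^3 + 23.1928*c^2 + 8.3188*c - 11.5784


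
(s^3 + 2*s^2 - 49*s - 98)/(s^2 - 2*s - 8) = (s^2 - 49)/(s - 4)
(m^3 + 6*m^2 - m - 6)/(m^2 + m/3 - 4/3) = 3*(m^2 + 7*m + 6)/(3*m + 4)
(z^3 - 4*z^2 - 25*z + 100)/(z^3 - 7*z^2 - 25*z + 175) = (z - 4)/(z - 7)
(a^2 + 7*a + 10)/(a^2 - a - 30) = (a + 2)/(a - 6)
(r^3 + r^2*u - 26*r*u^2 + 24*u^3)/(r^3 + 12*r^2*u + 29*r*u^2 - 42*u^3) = (r - 4*u)/(r + 7*u)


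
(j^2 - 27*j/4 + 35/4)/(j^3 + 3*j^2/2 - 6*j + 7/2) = (4*j^2 - 27*j + 35)/(2*(2*j^3 + 3*j^2 - 12*j + 7))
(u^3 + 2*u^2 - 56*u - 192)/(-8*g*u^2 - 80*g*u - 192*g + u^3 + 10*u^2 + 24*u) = (u - 8)/(-8*g + u)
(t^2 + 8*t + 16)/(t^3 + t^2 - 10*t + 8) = (t + 4)/(t^2 - 3*t + 2)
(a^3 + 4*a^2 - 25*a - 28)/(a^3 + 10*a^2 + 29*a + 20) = (a^2 + 3*a - 28)/(a^2 + 9*a + 20)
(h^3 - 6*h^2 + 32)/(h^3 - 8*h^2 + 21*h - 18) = (h^3 - 6*h^2 + 32)/(h^3 - 8*h^2 + 21*h - 18)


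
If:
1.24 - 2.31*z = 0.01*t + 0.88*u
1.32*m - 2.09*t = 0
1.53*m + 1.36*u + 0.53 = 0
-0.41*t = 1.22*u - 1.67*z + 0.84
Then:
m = -0.43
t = -0.27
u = 0.09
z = 0.50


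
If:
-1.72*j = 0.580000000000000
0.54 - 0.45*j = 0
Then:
No Solution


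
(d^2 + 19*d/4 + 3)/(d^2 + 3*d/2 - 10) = (4*d + 3)/(2*(2*d - 5))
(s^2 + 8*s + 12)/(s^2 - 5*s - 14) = (s + 6)/(s - 7)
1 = 1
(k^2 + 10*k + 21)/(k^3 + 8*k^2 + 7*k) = (k + 3)/(k*(k + 1))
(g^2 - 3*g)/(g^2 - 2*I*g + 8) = g*(g - 3)/(g^2 - 2*I*g + 8)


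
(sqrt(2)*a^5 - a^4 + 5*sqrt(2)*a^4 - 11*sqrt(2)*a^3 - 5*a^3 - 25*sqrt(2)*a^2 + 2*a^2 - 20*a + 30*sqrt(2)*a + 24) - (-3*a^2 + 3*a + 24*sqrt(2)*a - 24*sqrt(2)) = sqrt(2)*a^5 - a^4 + 5*sqrt(2)*a^4 - 11*sqrt(2)*a^3 - 5*a^3 - 25*sqrt(2)*a^2 + 5*a^2 - 23*a + 6*sqrt(2)*a + 24 + 24*sqrt(2)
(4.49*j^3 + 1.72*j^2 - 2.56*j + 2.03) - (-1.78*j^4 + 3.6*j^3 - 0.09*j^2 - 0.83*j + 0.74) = 1.78*j^4 + 0.89*j^3 + 1.81*j^2 - 1.73*j + 1.29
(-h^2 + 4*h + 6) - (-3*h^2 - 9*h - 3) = 2*h^2 + 13*h + 9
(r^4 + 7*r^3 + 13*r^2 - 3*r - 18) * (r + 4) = r^5 + 11*r^4 + 41*r^3 + 49*r^2 - 30*r - 72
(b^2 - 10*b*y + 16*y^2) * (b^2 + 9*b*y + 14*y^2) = b^4 - b^3*y - 60*b^2*y^2 + 4*b*y^3 + 224*y^4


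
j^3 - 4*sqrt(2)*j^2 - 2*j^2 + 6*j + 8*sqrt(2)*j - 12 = (j - 2)*(j - 3*sqrt(2))*(j - sqrt(2))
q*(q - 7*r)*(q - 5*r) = q^3 - 12*q^2*r + 35*q*r^2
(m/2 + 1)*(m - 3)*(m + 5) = m^3/2 + 2*m^2 - 11*m/2 - 15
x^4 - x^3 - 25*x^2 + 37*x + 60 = (x - 4)*(x - 3)*(x + 1)*(x + 5)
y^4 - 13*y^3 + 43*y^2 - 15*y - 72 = (y - 8)*(y - 3)^2*(y + 1)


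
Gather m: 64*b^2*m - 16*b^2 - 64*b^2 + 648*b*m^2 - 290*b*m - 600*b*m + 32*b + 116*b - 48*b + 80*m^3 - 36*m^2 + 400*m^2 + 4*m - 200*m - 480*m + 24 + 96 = -80*b^2 + 100*b + 80*m^3 + m^2*(648*b + 364) + m*(64*b^2 - 890*b - 676) + 120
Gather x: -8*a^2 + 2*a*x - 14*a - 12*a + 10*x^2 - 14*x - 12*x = -8*a^2 - 26*a + 10*x^2 + x*(2*a - 26)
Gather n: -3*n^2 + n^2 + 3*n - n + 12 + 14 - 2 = -2*n^2 + 2*n + 24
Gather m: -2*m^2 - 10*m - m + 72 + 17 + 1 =-2*m^2 - 11*m + 90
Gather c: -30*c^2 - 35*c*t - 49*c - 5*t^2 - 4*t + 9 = -30*c^2 + c*(-35*t - 49) - 5*t^2 - 4*t + 9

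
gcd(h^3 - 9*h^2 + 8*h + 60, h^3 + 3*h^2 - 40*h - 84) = h^2 - 4*h - 12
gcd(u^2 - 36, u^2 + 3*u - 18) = u + 6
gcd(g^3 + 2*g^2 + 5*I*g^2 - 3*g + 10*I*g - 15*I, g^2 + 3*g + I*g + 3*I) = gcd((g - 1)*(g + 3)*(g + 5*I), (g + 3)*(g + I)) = g + 3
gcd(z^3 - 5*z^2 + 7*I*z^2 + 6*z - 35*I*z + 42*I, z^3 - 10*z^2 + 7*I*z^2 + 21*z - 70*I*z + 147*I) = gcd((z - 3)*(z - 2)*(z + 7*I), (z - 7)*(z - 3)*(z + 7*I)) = z^2 + z*(-3 + 7*I) - 21*I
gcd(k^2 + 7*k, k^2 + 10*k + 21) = k + 7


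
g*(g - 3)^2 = g^3 - 6*g^2 + 9*g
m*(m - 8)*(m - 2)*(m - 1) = m^4 - 11*m^3 + 26*m^2 - 16*m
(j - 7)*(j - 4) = j^2 - 11*j + 28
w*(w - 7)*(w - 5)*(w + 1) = w^4 - 11*w^3 + 23*w^2 + 35*w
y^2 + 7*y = y*(y + 7)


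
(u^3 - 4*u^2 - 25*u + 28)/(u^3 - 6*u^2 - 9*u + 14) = (u + 4)/(u + 2)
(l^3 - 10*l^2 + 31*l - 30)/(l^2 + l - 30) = (l^2 - 5*l + 6)/(l + 6)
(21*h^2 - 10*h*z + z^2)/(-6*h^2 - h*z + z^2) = (-7*h + z)/(2*h + z)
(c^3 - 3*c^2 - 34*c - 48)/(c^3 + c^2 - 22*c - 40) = (c^2 - 5*c - 24)/(c^2 - c - 20)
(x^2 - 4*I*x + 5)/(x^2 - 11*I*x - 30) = (x + I)/(x - 6*I)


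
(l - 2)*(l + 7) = l^2 + 5*l - 14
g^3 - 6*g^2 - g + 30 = (g - 5)*(g - 3)*(g + 2)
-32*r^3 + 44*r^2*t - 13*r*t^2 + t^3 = (-8*r + t)*(-4*r + t)*(-r + t)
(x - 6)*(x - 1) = x^2 - 7*x + 6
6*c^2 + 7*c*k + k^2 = (c + k)*(6*c + k)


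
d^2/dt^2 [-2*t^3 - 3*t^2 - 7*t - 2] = -12*t - 6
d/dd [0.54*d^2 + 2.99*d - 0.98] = 1.08*d + 2.99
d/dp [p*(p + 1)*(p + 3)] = 3*p^2 + 8*p + 3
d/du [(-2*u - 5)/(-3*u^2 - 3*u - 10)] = (-6*u^2 - 30*u + 5)/(9*u^4 + 18*u^3 + 69*u^2 + 60*u + 100)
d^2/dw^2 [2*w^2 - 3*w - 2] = 4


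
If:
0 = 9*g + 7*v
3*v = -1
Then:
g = 7/27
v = -1/3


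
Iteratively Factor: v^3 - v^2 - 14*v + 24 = (v - 2)*(v^2 + v - 12) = (v - 2)*(v + 4)*(v - 3)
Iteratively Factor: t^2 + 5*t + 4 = (t + 4)*(t + 1)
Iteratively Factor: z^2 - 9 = (z + 3)*(z - 3)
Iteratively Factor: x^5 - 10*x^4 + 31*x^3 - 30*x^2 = (x)*(x^4 - 10*x^3 + 31*x^2 - 30*x) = x^2*(x^3 - 10*x^2 + 31*x - 30) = x^2*(x - 5)*(x^2 - 5*x + 6) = x^2*(x - 5)*(x - 2)*(x - 3)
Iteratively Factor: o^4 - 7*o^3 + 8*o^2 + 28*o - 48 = (o + 2)*(o^3 - 9*o^2 + 26*o - 24) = (o - 2)*(o + 2)*(o^2 - 7*o + 12) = (o - 4)*(o - 2)*(o + 2)*(o - 3)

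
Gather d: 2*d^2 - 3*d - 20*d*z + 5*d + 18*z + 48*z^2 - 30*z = 2*d^2 + d*(2 - 20*z) + 48*z^2 - 12*z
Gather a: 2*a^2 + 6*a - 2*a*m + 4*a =2*a^2 + a*(10 - 2*m)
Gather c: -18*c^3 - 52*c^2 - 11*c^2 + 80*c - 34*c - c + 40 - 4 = -18*c^3 - 63*c^2 + 45*c + 36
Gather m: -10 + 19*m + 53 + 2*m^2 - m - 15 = 2*m^2 + 18*m + 28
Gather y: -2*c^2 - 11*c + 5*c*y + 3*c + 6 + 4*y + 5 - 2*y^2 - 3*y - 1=-2*c^2 - 8*c - 2*y^2 + y*(5*c + 1) + 10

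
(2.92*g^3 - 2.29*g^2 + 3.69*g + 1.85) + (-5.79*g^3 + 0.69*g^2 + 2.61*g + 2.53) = -2.87*g^3 - 1.6*g^2 + 6.3*g + 4.38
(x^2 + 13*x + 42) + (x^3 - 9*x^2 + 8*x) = x^3 - 8*x^2 + 21*x + 42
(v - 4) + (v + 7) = 2*v + 3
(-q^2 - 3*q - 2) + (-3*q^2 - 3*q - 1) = -4*q^2 - 6*q - 3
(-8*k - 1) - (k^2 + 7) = -k^2 - 8*k - 8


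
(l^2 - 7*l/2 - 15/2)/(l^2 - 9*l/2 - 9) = (l - 5)/(l - 6)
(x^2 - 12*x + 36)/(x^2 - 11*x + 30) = (x - 6)/(x - 5)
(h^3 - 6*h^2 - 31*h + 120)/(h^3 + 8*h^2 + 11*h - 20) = (h^2 - 11*h + 24)/(h^2 + 3*h - 4)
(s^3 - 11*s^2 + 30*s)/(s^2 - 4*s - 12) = s*(s - 5)/(s + 2)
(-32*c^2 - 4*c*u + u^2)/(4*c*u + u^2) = (-8*c + u)/u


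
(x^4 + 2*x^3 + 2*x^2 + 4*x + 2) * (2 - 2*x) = -2*x^5 - 2*x^4 - 4*x^2 + 4*x + 4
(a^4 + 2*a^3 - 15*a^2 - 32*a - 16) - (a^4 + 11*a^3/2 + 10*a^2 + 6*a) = -7*a^3/2 - 25*a^2 - 38*a - 16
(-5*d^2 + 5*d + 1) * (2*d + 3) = -10*d^3 - 5*d^2 + 17*d + 3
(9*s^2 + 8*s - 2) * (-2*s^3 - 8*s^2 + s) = -18*s^5 - 88*s^4 - 51*s^3 + 24*s^2 - 2*s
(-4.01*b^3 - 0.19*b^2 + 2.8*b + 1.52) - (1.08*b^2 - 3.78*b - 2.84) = -4.01*b^3 - 1.27*b^2 + 6.58*b + 4.36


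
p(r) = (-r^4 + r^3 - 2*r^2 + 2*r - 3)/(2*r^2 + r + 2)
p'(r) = (-4*r - 1)*(-r^4 + r^3 - 2*r^2 + 2*r - 3)/(2*r^2 + r + 2)^2 + (-4*r^3 + 3*r^2 - 4*r + 2)/(2*r^2 + r + 2)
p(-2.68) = -6.84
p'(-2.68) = 3.27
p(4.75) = -8.49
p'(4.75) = -4.01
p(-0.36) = -2.13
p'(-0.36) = 1.62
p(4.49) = -7.48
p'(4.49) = -3.75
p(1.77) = -1.00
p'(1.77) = -0.98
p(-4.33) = -13.70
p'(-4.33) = 5.02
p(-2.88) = -7.51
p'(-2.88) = 3.50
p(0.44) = -0.87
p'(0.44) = 1.02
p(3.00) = -3.00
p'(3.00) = -2.26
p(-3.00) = -7.94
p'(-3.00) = 3.63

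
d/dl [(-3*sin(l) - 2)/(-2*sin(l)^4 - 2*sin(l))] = -(9*sin(l)^4 + 8*sin(l)^3 + 2)*cos(l)/(2*(sin(l)^6 + 2*sin(l)^3 + 1)*sin(l)^2)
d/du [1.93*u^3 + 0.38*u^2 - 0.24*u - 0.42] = 5.79*u^2 + 0.76*u - 0.24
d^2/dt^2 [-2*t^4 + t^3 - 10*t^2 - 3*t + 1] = -24*t^2 + 6*t - 20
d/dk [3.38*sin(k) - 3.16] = 3.38*cos(k)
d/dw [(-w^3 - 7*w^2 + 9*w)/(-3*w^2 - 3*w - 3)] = (w^4 + 2*w^3 + 19*w^2 + 14*w - 9)/(3*(w^4 + 2*w^3 + 3*w^2 + 2*w + 1))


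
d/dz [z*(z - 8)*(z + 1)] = 3*z^2 - 14*z - 8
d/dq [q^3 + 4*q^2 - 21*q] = 3*q^2 + 8*q - 21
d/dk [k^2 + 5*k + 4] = 2*k + 5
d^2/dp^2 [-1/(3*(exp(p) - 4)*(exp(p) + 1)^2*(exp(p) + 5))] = (-16*exp(5*p) - 37*exp(4*p) + 213*exp(3*p) + 133*exp(2*p) - 1721*exp(p) + 780)*exp(p)/(3*(exp(10*p) + 7*exp(9*p) - 39*exp(8*p) - 325*exp(7*p) + 335*exp(6*p) + 4821*exp(5*p) + 3107*exp(4*p) - 20359*exp(3*p) - 42060*exp(2*p) - 30800*exp(p) - 8000))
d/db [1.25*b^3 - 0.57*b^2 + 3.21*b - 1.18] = 3.75*b^2 - 1.14*b + 3.21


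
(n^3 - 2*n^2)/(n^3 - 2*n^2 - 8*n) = n*(2 - n)/(-n^2 + 2*n + 8)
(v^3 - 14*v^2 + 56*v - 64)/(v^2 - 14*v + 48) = (v^2 - 6*v + 8)/(v - 6)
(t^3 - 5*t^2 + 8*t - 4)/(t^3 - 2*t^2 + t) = (t^2 - 4*t + 4)/(t*(t - 1))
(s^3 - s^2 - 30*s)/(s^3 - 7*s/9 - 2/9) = 9*s*(-s^2 + s + 30)/(-9*s^3 + 7*s + 2)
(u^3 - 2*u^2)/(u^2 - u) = u*(u - 2)/(u - 1)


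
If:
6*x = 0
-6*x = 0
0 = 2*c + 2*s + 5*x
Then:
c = -s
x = 0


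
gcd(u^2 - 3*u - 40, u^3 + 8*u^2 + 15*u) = u + 5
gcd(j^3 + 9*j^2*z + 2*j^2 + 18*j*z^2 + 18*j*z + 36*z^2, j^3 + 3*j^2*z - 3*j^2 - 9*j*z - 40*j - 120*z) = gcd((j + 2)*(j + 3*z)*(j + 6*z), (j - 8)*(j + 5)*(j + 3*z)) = j + 3*z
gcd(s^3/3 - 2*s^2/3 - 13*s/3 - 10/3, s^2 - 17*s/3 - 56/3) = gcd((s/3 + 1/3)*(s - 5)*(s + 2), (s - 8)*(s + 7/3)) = 1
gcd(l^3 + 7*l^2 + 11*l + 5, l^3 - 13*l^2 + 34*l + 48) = l + 1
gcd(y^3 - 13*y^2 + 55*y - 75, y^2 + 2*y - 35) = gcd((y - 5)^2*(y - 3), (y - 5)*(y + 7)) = y - 5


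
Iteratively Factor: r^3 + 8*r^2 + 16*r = (r + 4)*(r^2 + 4*r) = r*(r + 4)*(r + 4)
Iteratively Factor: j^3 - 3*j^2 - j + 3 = (j - 1)*(j^2 - 2*j - 3) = (j - 3)*(j - 1)*(j + 1)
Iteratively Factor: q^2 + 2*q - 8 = (q - 2)*(q + 4)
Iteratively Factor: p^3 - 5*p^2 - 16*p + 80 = (p + 4)*(p^2 - 9*p + 20) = (p - 4)*(p + 4)*(p - 5)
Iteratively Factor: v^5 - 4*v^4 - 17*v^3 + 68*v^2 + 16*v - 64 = (v - 4)*(v^4 - 17*v^2 + 16) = (v - 4)*(v - 1)*(v^3 + v^2 - 16*v - 16) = (v - 4)*(v - 1)*(v + 4)*(v^2 - 3*v - 4) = (v - 4)^2*(v - 1)*(v + 4)*(v + 1)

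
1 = 1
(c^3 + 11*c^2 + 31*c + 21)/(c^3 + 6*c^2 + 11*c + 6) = (c + 7)/(c + 2)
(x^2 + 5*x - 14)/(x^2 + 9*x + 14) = (x - 2)/(x + 2)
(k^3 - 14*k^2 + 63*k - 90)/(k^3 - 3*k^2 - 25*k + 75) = (k - 6)/(k + 5)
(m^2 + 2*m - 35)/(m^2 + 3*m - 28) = (m - 5)/(m - 4)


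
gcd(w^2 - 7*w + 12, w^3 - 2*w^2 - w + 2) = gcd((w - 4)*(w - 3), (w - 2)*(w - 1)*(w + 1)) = 1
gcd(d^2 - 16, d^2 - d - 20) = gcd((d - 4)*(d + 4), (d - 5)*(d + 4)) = d + 4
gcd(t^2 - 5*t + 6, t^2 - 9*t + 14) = t - 2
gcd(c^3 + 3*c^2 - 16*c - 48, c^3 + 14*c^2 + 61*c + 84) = c^2 + 7*c + 12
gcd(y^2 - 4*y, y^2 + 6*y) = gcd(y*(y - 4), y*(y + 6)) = y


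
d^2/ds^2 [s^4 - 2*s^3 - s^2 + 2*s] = 12*s^2 - 12*s - 2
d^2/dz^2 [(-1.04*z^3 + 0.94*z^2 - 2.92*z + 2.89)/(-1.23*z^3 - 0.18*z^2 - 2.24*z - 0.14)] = (3.5527136788005e-15*z^7 - 3.304764*z^6 + 9.31356*z^5 - 35.198172*z^4 - 12.730328*z^3 - 52.27188*z^2 - 4.32474*z - 30.724344)/(1.860867*z^9 + 0.816966*z^8 + 10.286244*z^7 + 3.616866*z^6 + 18.918648*z^5 + 5.03748*z^4 + 11.650436*z^3 + 2.117976*z^2 + 0.131712*z + 0.002744)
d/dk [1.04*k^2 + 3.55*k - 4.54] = 2.08*k + 3.55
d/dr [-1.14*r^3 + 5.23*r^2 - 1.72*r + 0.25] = -3.42*r^2 + 10.46*r - 1.72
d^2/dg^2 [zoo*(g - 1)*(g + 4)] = nan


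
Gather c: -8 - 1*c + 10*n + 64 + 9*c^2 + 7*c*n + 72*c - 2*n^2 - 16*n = 9*c^2 + c*(7*n + 71) - 2*n^2 - 6*n + 56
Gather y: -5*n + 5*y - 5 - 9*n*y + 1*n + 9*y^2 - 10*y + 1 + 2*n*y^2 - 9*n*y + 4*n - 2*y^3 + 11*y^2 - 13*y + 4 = -2*y^3 + y^2*(2*n + 20) + y*(-18*n - 18)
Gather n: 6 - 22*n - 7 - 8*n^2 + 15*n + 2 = -8*n^2 - 7*n + 1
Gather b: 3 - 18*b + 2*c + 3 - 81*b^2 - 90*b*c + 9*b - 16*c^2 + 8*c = -81*b^2 + b*(-90*c - 9) - 16*c^2 + 10*c + 6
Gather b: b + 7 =b + 7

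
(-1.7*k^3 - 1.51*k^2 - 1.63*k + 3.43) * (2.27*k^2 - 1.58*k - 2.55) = -3.859*k^5 - 0.7417*k^4 + 3.0207*k^3 + 14.212*k^2 - 1.2629*k - 8.7465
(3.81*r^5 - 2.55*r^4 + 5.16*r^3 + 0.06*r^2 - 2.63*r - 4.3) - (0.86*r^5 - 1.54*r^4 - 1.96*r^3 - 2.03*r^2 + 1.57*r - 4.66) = 2.95*r^5 - 1.01*r^4 + 7.12*r^3 + 2.09*r^2 - 4.2*r + 0.36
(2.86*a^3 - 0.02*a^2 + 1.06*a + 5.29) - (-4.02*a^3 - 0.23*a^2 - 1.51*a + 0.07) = 6.88*a^3 + 0.21*a^2 + 2.57*a + 5.22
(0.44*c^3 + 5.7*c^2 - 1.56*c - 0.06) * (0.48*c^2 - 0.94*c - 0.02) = 0.2112*c^5 + 2.3224*c^4 - 6.1156*c^3 + 1.3236*c^2 + 0.0876*c + 0.0012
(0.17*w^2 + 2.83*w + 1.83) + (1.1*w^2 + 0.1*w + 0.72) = 1.27*w^2 + 2.93*w + 2.55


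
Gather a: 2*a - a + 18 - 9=a + 9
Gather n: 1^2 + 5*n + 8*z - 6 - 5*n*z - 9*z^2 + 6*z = n*(5 - 5*z) - 9*z^2 + 14*z - 5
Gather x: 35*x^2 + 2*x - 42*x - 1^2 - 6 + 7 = 35*x^2 - 40*x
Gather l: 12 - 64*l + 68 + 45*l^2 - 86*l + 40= 45*l^2 - 150*l + 120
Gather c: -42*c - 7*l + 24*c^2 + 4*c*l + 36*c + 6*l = 24*c^2 + c*(4*l - 6) - l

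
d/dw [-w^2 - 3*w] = -2*w - 3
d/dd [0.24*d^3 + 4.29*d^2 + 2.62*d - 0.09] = 0.72*d^2 + 8.58*d + 2.62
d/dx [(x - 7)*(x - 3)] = 2*x - 10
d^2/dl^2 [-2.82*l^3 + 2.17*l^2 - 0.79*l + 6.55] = 4.34 - 16.92*l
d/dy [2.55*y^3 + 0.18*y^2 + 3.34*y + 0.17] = 7.65*y^2 + 0.36*y + 3.34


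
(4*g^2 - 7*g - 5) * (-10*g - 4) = -40*g^3 + 54*g^2 + 78*g + 20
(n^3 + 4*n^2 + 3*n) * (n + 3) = n^4 + 7*n^3 + 15*n^2 + 9*n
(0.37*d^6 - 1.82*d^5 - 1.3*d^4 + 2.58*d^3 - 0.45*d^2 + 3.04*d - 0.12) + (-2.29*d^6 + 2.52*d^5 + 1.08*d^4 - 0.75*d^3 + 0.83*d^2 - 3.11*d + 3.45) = -1.92*d^6 + 0.7*d^5 - 0.22*d^4 + 1.83*d^3 + 0.38*d^2 - 0.0699999999999998*d + 3.33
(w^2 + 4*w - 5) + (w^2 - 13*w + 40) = 2*w^2 - 9*w + 35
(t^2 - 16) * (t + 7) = t^3 + 7*t^2 - 16*t - 112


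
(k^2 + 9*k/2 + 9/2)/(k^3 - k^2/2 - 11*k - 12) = (k + 3)/(k^2 - 2*k - 8)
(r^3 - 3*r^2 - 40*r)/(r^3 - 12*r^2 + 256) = r*(r + 5)/(r^2 - 4*r - 32)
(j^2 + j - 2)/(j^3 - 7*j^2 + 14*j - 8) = (j + 2)/(j^2 - 6*j + 8)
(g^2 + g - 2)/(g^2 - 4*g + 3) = (g + 2)/(g - 3)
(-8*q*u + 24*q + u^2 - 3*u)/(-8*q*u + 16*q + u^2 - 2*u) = (u - 3)/(u - 2)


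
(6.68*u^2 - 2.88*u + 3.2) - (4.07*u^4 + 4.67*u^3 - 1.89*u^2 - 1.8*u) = -4.07*u^4 - 4.67*u^3 + 8.57*u^2 - 1.08*u + 3.2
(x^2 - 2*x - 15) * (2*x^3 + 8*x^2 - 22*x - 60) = 2*x^5 + 4*x^4 - 68*x^3 - 136*x^2 + 450*x + 900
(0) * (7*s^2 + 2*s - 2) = 0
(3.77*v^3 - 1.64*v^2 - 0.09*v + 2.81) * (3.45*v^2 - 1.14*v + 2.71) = 13.0065*v^5 - 9.9558*v^4 + 11.7758*v^3 + 5.3527*v^2 - 3.4473*v + 7.6151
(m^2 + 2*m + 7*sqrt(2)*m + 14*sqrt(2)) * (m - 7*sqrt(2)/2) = m^3 + 2*m^2 + 7*sqrt(2)*m^2/2 - 49*m + 7*sqrt(2)*m - 98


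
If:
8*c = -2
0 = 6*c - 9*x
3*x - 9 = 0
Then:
No Solution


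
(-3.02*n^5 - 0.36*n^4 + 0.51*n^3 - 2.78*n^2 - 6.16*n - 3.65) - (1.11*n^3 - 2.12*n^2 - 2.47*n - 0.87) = -3.02*n^5 - 0.36*n^4 - 0.6*n^3 - 0.66*n^2 - 3.69*n - 2.78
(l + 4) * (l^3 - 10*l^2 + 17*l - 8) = l^4 - 6*l^3 - 23*l^2 + 60*l - 32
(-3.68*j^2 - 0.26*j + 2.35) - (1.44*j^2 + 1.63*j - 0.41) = -5.12*j^2 - 1.89*j + 2.76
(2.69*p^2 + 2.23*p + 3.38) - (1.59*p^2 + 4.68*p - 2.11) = 1.1*p^2 - 2.45*p + 5.49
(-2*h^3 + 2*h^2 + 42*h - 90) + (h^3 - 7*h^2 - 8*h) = -h^3 - 5*h^2 + 34*h - 90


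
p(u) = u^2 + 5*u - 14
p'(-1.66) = 1.68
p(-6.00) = -8.00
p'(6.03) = 17.06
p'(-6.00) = -7.00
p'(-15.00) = -25.00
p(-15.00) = 136.00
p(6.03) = 52.51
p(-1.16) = -18.45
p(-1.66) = -19.54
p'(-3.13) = -1.26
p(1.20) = -6.56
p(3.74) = 18.69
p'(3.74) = 12.48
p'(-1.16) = 2.68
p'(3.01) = 11.02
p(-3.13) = -19.85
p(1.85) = -1.33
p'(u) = 2*u + 5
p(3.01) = 10.11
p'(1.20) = 7.40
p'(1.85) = 8.70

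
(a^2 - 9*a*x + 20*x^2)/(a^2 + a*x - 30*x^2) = (a - 4*x)/(a + 6*x)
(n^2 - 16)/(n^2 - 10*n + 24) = (n + 4)/(n - 6)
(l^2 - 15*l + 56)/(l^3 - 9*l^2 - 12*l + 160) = (l - 7)/(l^2 - l - 20)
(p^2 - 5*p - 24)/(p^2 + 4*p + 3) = (p - 8)/(p + 1)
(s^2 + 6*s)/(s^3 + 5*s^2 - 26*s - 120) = s/(s^2 - s - 20)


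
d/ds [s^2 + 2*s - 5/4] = 2*s + 2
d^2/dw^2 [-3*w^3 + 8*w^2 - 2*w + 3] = 16 - 18*w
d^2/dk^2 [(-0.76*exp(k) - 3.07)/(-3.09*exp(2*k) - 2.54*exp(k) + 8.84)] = (7.256556*exp(4*k) + 111.285732*exp(3*k) + 196.844742*exp(2*k) + 372.306716*exp(k) + 128.323208)*exp(k)/(29.503629*exp(6*k) + 72.756522*exp(5*k) - 193.40928*exp(4*k) - 399.90268*exp(3*k) + 553.31328*exp(2*k) + 595.469472*exp(k) - 690.807104)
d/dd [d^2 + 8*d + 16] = 2*d + 8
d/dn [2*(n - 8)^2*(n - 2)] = 6*(n - 8)*(n - 4)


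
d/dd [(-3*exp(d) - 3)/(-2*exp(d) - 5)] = 9*exp(d)/(2*exp(d) + 5)^2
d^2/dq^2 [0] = 0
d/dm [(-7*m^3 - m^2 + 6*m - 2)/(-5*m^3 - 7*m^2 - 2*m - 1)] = (44*m^4 + 88*m^3 + 35*m^2 - 26*m - 10)/(25*m^6 + 70*m^5 + 69*m^4 + 38*m^3 + 18*m^2 + 4*m + 1)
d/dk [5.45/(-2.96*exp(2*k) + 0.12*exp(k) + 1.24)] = (32.264*exp(k) - 0.654)*exp(k)/(-2.96*exp(2*k) + 0.12*exp(k) + 1.24)^2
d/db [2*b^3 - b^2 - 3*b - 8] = 6*b^2 - 2*b - 3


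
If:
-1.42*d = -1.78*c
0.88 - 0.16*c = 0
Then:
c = 5.50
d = 6.89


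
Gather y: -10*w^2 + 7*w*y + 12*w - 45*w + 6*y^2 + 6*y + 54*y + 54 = -10*w^2 - 33*w + 6*y^2 + y*(7*w + 60) + 54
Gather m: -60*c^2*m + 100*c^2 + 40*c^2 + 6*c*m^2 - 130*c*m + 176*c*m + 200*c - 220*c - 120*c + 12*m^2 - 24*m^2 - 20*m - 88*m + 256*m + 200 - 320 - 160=140*c^2 - 140*c + m^2*(6*c - 12) + m*(-60*c^2 + 46*c + 148) - 280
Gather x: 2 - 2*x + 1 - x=3 - 3*x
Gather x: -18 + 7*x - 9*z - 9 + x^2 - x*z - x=x^2 + x*(6 - z) - 9*z - 27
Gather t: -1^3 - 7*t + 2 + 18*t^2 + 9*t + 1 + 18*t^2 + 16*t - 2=36*t^2 + 18*t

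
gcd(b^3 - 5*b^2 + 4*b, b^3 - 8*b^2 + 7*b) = b^2 - b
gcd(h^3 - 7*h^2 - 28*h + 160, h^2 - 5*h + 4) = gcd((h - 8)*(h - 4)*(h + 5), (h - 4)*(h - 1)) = h - 4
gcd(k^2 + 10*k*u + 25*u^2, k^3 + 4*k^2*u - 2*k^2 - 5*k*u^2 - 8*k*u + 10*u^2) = k + 5*u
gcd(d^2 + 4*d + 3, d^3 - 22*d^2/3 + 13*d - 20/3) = 1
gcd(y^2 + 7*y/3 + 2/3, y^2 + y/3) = y + 1/3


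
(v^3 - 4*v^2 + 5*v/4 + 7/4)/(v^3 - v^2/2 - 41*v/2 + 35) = (2*v^2 - v - 1)/(2*(v^2 + 3*v - 10))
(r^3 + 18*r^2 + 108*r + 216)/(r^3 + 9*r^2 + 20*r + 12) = (r^2 + 12*r + 36)/(r^2 + 3*r + 2)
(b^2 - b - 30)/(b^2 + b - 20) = (b - 6)/(b - 4)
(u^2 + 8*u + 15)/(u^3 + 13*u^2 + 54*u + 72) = (u + 5)/(u^2 + 10*u + 24)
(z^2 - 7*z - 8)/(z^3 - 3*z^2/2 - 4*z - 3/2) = 2*(z - 8)/(2*z^2 - 5*z - 3)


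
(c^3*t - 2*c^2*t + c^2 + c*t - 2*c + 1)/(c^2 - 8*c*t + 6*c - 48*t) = (c^3*t - 2*c^2*t + c^2 + c*t - 2*c + 1)/(c^2 - 8*c*t + 6*c - 48*t)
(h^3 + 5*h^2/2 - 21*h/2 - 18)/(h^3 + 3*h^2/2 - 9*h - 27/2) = (h + 4)/(h + 3)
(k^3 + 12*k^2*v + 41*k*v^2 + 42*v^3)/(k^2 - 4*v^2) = (-k^2 - 10*k*v - 21*v^2)/(-k + 2*v)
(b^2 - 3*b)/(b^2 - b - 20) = b*(3 - b)/(-b^2 + b + 20)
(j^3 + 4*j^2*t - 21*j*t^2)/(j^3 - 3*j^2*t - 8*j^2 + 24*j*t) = (j + 7*t)/(j - 8)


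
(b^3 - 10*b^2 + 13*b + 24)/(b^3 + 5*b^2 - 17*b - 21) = (b - 8)/(b + 7)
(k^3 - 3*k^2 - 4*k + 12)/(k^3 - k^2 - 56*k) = (-k^3 + 3*k^2 + 4*k - 12)/(k*(-k^2 + k + 56))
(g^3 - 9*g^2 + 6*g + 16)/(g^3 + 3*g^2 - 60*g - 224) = (g^2 - g - 2)/(g^2 + 11*g + 28)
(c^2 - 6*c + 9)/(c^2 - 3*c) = (c - 3)/c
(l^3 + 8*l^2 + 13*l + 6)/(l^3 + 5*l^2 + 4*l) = (l^2 + 7*l + 6)/(l*(l + 4))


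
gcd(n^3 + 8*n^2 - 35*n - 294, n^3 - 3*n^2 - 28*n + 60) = n - 6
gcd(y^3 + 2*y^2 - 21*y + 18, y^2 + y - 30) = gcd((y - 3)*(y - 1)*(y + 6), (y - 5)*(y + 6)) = y + 6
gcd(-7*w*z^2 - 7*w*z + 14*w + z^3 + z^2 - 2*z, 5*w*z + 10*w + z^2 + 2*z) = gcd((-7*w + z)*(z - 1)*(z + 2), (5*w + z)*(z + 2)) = z + 2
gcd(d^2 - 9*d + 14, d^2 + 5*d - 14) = d - 2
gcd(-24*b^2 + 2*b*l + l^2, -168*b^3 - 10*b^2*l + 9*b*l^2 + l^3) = 24*b^2 - 2*b*l - l^2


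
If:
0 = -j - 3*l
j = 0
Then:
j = 0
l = 0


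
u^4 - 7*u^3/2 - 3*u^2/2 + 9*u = u*(u - 3)*(u - 2)*(u + 3/2)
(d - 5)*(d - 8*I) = d^2 - 5*d - 8*I*d + 40*I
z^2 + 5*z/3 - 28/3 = (z - 7/3)*(z + 4)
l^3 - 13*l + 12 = (l - 3)*(l - 1)*(l + 4)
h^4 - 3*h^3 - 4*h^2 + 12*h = h*(h - 3)*(h - 2)*(h + 2)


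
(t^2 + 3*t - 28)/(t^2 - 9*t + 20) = (t + 7)/(t - 5)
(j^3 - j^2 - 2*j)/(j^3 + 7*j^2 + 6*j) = (j - 2)/(j + 6)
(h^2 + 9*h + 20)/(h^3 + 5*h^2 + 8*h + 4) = (h^2 + 9*h + 20)/(h^3 + 5*h^2 + 8*h + 4)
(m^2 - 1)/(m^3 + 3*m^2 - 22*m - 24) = (m - 1)/(m^2 + 2*m - 24)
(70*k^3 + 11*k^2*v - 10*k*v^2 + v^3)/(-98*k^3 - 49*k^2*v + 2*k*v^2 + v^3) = (-5*k + v)/(7*k + v)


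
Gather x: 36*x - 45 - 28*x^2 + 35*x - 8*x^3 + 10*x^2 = -8*x^3 - 18*x^2 + 71*x - 45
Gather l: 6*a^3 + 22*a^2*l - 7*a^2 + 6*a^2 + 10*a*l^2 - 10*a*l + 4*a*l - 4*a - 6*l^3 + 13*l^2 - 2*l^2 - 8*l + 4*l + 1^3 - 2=6*a^3 - a^2 - 4*a - 6*l^3 + l^2*(10*a + 11) + l*(22*a^2 - 6*a - 4) - 1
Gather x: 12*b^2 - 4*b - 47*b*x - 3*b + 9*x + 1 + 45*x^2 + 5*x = 12*b^2 - 7*b + 45*x^2 + x*(14 - 47*b) + 1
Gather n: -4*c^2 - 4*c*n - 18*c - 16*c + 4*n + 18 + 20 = -4*c^2 - 34*c + n*(4 - 4*c) + 38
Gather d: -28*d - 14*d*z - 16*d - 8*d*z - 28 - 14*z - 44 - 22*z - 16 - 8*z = d*(-22*z - 44) - 44*z - 88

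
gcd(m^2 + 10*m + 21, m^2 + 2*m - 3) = m + 3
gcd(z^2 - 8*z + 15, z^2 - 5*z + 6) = z - 3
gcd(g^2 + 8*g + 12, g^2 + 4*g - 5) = 1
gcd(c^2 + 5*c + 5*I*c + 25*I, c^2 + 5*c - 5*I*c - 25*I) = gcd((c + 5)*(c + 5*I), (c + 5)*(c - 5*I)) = c + 5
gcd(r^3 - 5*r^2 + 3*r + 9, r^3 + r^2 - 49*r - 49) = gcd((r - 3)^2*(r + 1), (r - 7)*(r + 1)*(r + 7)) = r + 1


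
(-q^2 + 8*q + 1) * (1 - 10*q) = 10*q^3 - 81*q^2 - 2*q + 1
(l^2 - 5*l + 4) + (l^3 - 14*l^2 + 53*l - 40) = l^3 - 13*l^2 + 48*l - 36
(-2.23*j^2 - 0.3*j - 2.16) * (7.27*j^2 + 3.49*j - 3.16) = -16.2121*j^4 - 9.9637*j^3 - 9.7034*j^2 - 6.5904*j + 6.8256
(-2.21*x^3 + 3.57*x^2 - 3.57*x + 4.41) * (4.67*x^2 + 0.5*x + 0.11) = -10.3207*x^5 + 15.5669*x^4 - 15.13*x^3 + 19.2024*x^2 + 1.8123*x + 0.4851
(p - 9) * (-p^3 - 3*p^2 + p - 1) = -p^4 + 6*p^3 + 28*p^2 - 10*p + 9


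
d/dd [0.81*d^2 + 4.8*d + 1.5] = 1.62*d + 4.8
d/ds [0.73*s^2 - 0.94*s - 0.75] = 1.46*s - 0.94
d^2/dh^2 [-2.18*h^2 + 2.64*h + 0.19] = -4.36000000000000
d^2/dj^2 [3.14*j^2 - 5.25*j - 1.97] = 6.28000000000000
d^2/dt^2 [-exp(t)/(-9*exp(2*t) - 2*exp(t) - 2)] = (81*exp(4*t) - 18*exp(3*t) - 108*exp(2*t) - 4*exp(t) + 4)*exp(t)/(729*exp(6*t) + 486*exp(5*t) + 594*exp(4*t) + 224*exp(3*t) + 132*exp(2*t) + 24*exp(t) + 8)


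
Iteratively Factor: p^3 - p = (p + 1)*(p^2 - p) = p*(p + 1)*(p - 1)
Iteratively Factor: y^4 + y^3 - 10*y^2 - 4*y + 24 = (y + 2)*(y^3 - y^2 - 8*y + 12) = (y - 2)*(y + 2)*(y^2 + y - 6) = (y - 2)^2*(y + 2)*(y + 3)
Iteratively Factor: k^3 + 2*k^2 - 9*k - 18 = (k - 3)*(k^2 + 5*k + 6) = (k - 3)*(k + 3)*(k + 2)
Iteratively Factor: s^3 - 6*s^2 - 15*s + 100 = (s - 5)*(s^2 - s - 20) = (s - 5)^2*(s + 4)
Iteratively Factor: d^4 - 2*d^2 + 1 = (d - 1)*(d^3 + d^2 - d - 1) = (d - 1)^2*(d^2 + 2*d + 1) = (d - 1)^2*(d + 1)*(d + 1)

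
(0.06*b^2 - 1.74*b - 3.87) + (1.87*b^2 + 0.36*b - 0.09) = 1.93*b^2 - 1.38*b - 3.96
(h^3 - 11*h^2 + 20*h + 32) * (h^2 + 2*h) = h^5 - 9*h^4 - 2*h^3 + 72*h^2 + 64*h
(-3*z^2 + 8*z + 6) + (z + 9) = -3*z^2 + 9*z + 15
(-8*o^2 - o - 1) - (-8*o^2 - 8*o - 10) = 7*o + 9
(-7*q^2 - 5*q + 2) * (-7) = 49*q^2 + 35*q - 14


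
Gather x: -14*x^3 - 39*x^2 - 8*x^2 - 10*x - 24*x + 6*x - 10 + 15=-14*x^3 - 47*x^2 - 28*x + 5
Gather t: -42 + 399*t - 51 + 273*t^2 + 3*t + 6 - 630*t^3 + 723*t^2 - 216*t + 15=-630*t^3 + 996*t^2 + 186*t - 72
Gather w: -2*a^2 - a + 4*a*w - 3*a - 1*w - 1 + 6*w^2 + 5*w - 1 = -2*a^2 - 4*a + 6*w^2 + w*(4*a + 4) - 2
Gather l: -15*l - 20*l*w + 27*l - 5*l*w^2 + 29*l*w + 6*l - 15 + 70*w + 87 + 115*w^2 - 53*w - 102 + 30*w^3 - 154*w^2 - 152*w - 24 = l*(-5*w^2 + 9*w + 18) + 30*w^3 - 39*w^2 - 135*w - 54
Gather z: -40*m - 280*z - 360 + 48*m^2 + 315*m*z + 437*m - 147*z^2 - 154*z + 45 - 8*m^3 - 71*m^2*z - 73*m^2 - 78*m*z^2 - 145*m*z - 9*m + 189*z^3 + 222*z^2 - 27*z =-8*m^3 - 25*m^2 + 388*m + 189*z^3 + z^2*(75 - 78*m) + z*(-71*m^2 + 170*m - 461) - 315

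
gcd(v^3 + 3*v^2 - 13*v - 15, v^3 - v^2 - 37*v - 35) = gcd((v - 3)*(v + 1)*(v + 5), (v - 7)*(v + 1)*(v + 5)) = v^2 + 6*v + 5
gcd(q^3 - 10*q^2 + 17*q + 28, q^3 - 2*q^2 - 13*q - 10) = q + 1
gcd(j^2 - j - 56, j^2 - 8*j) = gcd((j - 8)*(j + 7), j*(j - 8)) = j - 8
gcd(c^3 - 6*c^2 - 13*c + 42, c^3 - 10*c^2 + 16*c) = c - 2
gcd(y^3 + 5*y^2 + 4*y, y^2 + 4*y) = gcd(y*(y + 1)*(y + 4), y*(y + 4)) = y^2 + 4*y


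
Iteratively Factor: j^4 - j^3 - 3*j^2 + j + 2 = (j - 1)*(j^3 - 3*j - 2) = (j - 1)*(j + 1)*(j^2 - j - 2) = (j - 2)*(j - 1)*(j + 1)*(j + 1)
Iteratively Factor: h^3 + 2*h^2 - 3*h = (h + 3)*(h^2 - h) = h*(h + 3)*(h - 1)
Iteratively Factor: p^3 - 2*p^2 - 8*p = (p - 4)*(p^2 + 2*p) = p*(p - 4)*(p + 2)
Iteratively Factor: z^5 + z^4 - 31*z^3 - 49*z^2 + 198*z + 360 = (z + 4)*(z^4 - 3*z^3 - 19*z^2 + 27*z + 90) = (z + 2)*(z + 4)*(z^3 - 5*z^2 - 9*z + 45) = (z - 3)*(z + 2)*(z + 4)*(z^2 - 2*z - 15) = (z - 5)*(z - 3)*(z + 2)*(z + 4)*(z + 3)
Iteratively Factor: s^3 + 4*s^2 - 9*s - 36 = (s + 3)*(s^2 + s - 12) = (s + 3)*(s + 4)*(s - 3)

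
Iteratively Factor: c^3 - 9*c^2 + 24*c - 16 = (c - 4)*(c^2 - 5*c + 4) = (c - 4)*(c - 1)*(c - 4)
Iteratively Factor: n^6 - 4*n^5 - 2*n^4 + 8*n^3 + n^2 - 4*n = (n)*(n^5 - 4*n^4 - 2*n^3 + 8*n^2 + n - 4) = n*(n + 1)*(n^4 - 5*n^3 + 3*n^2 + 5*n - 4) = n*(n - 1)*(n + 1)*(n^3 - 4*n^2 - n + 4) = n*(n - 4)*(n - 1)*(n + 1)*(n^2 - 1) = n*(n - 4)*(n - 1)*(n + 1)^2*(n - 1)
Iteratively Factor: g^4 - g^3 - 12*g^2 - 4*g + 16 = (g + 2)*(g^3 - 3*g^2 - 6*g + 8) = (g + 2)^2*(g^2 - 5*g + 4) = (g - 1)*(g + 2)^2*(g - 4)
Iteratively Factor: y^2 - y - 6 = (y + 2)*(y - 3)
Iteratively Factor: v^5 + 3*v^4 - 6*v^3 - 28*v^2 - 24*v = (v)*(v^4 + 3*v^3 - 6*v^2 - 28*v - 24) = v*(v + 2)*(v^3 + v^2 - 8*v - 12) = v*(v - 3)*(v + 2)*(v^2 + 4*v + 4) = v*(v - 3)*(v + 2)^2*(v + 2)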